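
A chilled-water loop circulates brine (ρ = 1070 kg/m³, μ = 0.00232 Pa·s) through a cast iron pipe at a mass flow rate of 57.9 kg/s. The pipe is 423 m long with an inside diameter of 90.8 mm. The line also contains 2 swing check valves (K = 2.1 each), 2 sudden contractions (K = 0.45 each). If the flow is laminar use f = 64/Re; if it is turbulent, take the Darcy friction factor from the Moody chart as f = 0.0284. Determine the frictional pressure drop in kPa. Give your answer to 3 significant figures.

A = πD²/4 = π(0.0908)²/4 = 0.006475 m²; mean velocity V = ṁ/(ρA) = 57.9/(1070 · 0.006475) = 8.357 m/s.
Reynolds number Re = ρVD/μ = 1070 · 8.357 · 0.0908 / 0.00232 = 3.5e+05.
Re > 4000 → turbulent; use the Moody-chart value f = 0.0284.
Total minor-loss coefficient ΣK = 2·2.1 + 2·0.45 = 5.1.
ΔP = [f·L/D + ΣK]·(ρV²/2) = [0.0284·423/0.0908 + 5.1]·(1070·8.357²/2) = [132.3 + 5.1]·3.736e+04 = 5.134e+06 Pa.
ΔP = 5.134e+06 Pa = 5130 kPa.

ΔP ≈ 5130 kPa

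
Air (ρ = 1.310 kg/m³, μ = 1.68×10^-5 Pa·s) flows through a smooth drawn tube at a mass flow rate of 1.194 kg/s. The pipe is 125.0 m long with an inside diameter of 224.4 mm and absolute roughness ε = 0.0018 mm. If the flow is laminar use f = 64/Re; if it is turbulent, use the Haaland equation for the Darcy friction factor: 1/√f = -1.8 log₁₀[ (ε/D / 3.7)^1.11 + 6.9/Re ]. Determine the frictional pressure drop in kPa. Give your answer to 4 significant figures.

ΔP ≈ 2.647 kPa

A = πD²/4 = π(0.2244)²/4 = 0.03955 m²; mean velocity V = ṁ/(ρA) = 1.194/(1.31 · 0.03955) = 23.05 m/s.
Reynolds number Re = ρVD/μ = 1.31 · 23.05 · 0.2244 / 1.68e-05 = 4.033e+05.
Re > 4000 → turbulent. Relative roughness ε/D = 1.8e-06/0.2244 = 8.02e-06. Haaland: 1/√f = -1.8 log₁₀[(8.02e-06/3.7)^1.11 + 6.9/4.033e+05] = -1.8 log₁₀[5.16e-07 + 1.71e-05] = 8.557, so f = 0.01366.
Darcy-Weisbach: ΔP = f(L/D)(ρV²/2) = 0.01366·(125/0.2244)·(1.31·23.05²/2) = 0.01366·557·347.9 = 2647 Pa.
ΔP = 2647 Pa = 2.647 kPa.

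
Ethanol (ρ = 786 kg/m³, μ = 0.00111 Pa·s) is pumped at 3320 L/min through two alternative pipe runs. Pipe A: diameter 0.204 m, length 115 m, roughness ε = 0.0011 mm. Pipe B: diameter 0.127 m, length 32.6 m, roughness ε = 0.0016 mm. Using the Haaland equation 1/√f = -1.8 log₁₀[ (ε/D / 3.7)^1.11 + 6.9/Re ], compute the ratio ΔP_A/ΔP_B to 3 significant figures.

Pipe A: V = Q/A = 0.05533/0.03269 = 1.693 m/s; Re = 2.445e+05; ε/D = 5.39e-06; Haaland → f = 0.01494; ΔP_A = f(L/D)(ρV²/2) = 9489 Pa.
Pipe B: V = Q/A = 0.05533/0.01267 = 4.368 m/s; Re = 3.928e+05; ε/D = 1.26e-05; Haaland → f = 0.01377; ΔP_B = f(L/D)(ρV²/2) = 2.65e+04 Pa.
ΔP_A/ΔP_B = 9489/2.65e+04 = 0.358.

ΔP_A/ΔP_B ≈ 0.358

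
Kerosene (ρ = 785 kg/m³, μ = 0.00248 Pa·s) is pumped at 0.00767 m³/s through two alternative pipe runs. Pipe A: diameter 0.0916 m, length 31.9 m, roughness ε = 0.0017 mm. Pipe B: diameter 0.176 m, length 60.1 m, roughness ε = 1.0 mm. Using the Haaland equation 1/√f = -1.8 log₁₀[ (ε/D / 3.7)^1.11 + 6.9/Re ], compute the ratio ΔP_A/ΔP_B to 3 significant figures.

ΔP_A/ΔP_B ≈ 8.85

Pipe A: V = Q/A = 0.00767/0.00659 = 1.164 m/s; Re = 3.375e+04; ε/D = 1.86e-05; Haaland → f = 0.02271; ΔP_A = f(L/D)(ρV²/2) = 4205 Pa.
Pipe B: V = Q/A = 0.00767/0.02433 = 0.3153 m/s; Re = 1.756e+04; ε/D = 0.00568; Haaland → f = 0.03569; ΔP_B = f(L/D)(ρV²/2) = 475.4 Pa.
ΔP_A/ΔP_B = 4205/475.4 = 8.85.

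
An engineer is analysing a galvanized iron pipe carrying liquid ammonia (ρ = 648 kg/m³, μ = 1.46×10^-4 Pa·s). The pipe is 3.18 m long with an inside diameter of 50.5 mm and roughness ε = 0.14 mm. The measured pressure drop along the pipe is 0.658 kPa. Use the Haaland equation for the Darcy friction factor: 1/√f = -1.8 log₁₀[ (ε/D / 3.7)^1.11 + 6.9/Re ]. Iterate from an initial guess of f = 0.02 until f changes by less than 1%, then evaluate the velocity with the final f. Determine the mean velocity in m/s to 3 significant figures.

Rearranging Darcy-Weisbach: V = √(2·ΔP·D/(f·L·ρ)). With ε/D = 0.00014/0.0505 = 0.00277, iterate starting from f = 0.02:
  f = 0.02 → V = √(2·658·0.0505/(0.02·3.18·648)) = 1.27 m/s; Re = ρVD/μ = 2.846e+05; f → 0.02609
  f = 0.02609 → V = 1.112 m/s; Re = 2.492e+05; f → 0.02616
Converged (Δf/f < 1%). With the final f = 0.02616: V = √(2·658·0.0505/(0.02616·3.18·648)) = 1.11 m/s.

V ≈ 1.11 m/s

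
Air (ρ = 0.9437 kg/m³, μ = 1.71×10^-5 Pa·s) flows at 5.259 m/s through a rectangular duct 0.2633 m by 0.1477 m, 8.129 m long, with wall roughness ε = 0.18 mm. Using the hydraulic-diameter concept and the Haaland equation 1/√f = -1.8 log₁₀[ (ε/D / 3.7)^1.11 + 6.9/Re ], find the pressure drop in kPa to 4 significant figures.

ΔP ≈ 0.01306 kPa

Hydraulic diameter D_h = 4A/P = 4·(0.2633·0.1477)/(2·(0.2633+0.1477)) = 0.1556/0.822 = 0.1892 m.
Re = ρVD_h/μ = 0.9437·5.259·0.1892/1.71e-05 = 5.492e+04.
ε/D_h = 0.00018/0.1892 = 0.000951; Haaland gives 1/√f = -1.8 log₁₀[0.000104+0.000126] = 6.552, so f = 0.0233.
ΔP = f(L/D_h)(ρV²/2) = 0.0233·8.129/0.1892·13.05 = 13.06 Pa.
ΔP = 0.01306 kPa.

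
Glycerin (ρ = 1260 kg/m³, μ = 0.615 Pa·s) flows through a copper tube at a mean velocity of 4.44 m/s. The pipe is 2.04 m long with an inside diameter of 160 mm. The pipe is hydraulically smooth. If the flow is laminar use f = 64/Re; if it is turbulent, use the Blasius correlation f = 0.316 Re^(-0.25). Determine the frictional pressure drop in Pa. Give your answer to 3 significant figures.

Reynolds number Re = ρVD/μ = 1260 · 4.44 · 0.16 / 0.615 = 1455.
Re < 2300 → laminar flow, so f = 64/Re = 64/1455 = 0.04397 (the turbulent correlation is not needed).
Darcy-Weisbach: ΔP = f(L/D)(ρV²/2) = 0.04397·(2.04/0.16)·(1260·4.44²/2) = 0.04397·12.75·1.242e+04 = 6963 Pa.

ΔP ≈ 6960 Pa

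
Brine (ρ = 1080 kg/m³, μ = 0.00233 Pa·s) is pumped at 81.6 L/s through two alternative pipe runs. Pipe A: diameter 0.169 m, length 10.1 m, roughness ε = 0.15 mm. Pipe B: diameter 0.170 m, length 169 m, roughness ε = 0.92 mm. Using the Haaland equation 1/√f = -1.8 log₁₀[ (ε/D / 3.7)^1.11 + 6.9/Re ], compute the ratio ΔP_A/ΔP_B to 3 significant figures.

Pipe A: V = Q/A = 0.0816/0.02243 = 3.638 m/s; Re = 2.85e+05; ε/D = 0.000888; Haaland → f = 0.02008; ΔP_A = f(L/D)(ρV²/2) = 8576 Pa.
Pipe B: V = Q/A = 0.0816/0.0227 = 3.595 m/s; Re = 2.833e+05; ε/D = 0.00541; Haaland → f = 0.03146; ΔP_B = f(L/D)(ρV²/2) = 2.183e+05 Pa.
ΔP_A/ΔP_B = 8576/2.183e+05 = 0.0393.

ΔP_A/ΔP_B ≈ 0.0393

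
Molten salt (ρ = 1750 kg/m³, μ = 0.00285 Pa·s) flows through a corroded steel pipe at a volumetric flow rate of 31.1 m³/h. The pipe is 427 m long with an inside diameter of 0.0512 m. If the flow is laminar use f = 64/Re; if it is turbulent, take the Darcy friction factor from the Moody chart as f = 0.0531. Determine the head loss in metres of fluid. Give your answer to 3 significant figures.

h_f ≈ 397 m

Q = 31.1 m³/h = 31.1/3600 = 0.008639 m³/s.
Cross-sectional area A = πD²/4 = π(0.0512)²/4 = 0.002059 m²; mean velocity V = Q/A = 0.008639/0.002059 = 4.196 m/s.
Reynolds number Re = ρVD/μ = 1750 · 4.196 · 0.0512 / 0.00285 = 1.319e+05.
Re > 4000 → turbulent; use the Moody-chart value f = 0.0531.
Darcy-Weisbach: ΔP = f(L/D)(ρV²/2) = 0.0531·(427/0.0512)·(1750·4.196²/2) = 0.0531·8340·1.541e+04 = 6.822e+06 Pa.
Head loss h_f = ΔP/(ρg) = 6.822e+06/(1750·9.81) = 397 m.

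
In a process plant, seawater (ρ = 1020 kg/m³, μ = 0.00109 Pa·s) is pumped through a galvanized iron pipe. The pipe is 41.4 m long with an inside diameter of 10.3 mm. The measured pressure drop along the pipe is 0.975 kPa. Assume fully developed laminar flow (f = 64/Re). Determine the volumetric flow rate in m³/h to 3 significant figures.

Q ≈ 0.0215 m³/h

For laminar flow, f = 64/Re with Re = ρVD/μ, so Darcy-Weisbach reduces to ΔP = 32μLV/D². Solving for V: V = ΔP·D²/(32μL) = 975·(0.0103)²/(32·0.00109·41.4) = 0.07163 m/s.
Check: Re = ρVD/μ = 1020·0.07163·0.0103/0.00109 = 690.4 < 2300, so the laminar assumption holds.
Q = V·A = 0.07163·(π/4·0.0103²) = 5.969e-06 m³/s = 0.0215 m³/h.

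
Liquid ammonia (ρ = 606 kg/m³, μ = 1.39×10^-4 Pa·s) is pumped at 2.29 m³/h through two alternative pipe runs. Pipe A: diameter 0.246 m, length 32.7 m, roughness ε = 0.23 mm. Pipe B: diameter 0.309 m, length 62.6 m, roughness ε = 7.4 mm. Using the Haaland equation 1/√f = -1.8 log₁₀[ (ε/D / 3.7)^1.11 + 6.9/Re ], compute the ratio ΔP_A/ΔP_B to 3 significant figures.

Pipe A: V = Q/A = 0.0006361/0.04753 = 0.01338 m/s; Re = 1.435e+04; ε/D = 0.000935; Haaland → f = 0.02949; ΔP_A = f(L/D)(ρV²/2) = 0.2128 Pa.
Pipe B: V = Q/A = 0.0006361/0.07499 = 0.008483 m/s; Re = 1.143e+04; ε/D = 0.0239; Haaland → f = 0.05521; ΔP_B = f(L/D)(ρV²/2) = 0.2439 Pa.
ΔP_A/ΔP_B = 0.2128/0.2439 = 0.873.

ΔP_A/ΔP_B ≈ 0.873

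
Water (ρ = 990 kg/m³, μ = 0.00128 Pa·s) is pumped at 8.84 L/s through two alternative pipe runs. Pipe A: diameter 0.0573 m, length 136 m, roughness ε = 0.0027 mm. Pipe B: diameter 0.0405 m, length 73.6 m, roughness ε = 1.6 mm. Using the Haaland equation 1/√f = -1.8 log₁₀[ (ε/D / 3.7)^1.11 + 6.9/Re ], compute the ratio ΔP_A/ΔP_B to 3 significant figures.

Pipe A: V = Q/A = 0.00884/0.002579 = 3.428 m/s; Re = 1.519e+05; ε/D = 4.71e-05; Haaland → f = 0.01662; ΔP_A = f(L/D)(ρV²/2) = 2.295e+05 Pa.
Pipe B: V = Q/A = 0.00884/0.001288 = 6.862 m/s; Re = 2.149e+05; ε/D = 0.0395; Haaland → f = 0.06457; ΔP_B = f(L/D)(ρV²/2) = 2.735e+06 Pa.
ΔP_A/ΔP_B = 2.295e+05/2.735e+06 = 0.0839.

ΔP_A/ΔP_B ≈ 0.0839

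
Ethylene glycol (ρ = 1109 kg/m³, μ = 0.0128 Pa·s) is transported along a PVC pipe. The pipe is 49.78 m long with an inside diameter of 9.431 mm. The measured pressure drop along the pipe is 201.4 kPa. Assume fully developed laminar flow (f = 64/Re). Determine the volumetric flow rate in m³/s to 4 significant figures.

For laminar flow, f = 64/Re with Re = ρVD/μ, so Darcy-Weisbach reduces to ΔP = 32μLV/D². Solving for V: V = ΔP·D²/(32μL) = 2.014e+05·(0.009431)²/(32·0.0128·49.78) = 0.8785 m/s.
Check: Re = ρVD/μ = 1109·0.8785·0.009431/0.0128 = 717.9 < 2300, so the laminar assumption holds.
Q = V·A = 0.8785·(π/4·0.009431²) = 6.137e-05 m³/s = 6.137×10^-5 m³/s.

Q ≈ 6.137×10^-5 m³/s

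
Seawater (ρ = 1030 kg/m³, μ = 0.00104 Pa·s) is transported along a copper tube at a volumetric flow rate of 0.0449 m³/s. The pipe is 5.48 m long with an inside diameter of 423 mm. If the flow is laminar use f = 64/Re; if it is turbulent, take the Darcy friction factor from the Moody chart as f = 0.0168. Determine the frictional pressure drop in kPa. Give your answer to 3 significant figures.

Cross-sectional area A = πD²/4 = π(0.423)²/4 = 0.1405 m²; mean velocity V = Q/A = 0.0449/0.1405 = 0.3195 m/s.
Reynolds number Re = ρVD/μ = 1030 · 0.3195 · 0.423 / 0.00104 = 1.339e+05.
Re > 4000 → turbulent; use the Moody-chart value f = 0.0168.
Darcy-Weisbach: ΔP = f(L/D)(ρV²/2) = 0.0168·(5.48/0.423)·(1030·0.3195²/2) = 0.0168·12.96·52.57 = 11.44 Pa.
ΔP = 11.44 Pa = 0.0114 kPa.

ΔP ≈ 0.0114 kPa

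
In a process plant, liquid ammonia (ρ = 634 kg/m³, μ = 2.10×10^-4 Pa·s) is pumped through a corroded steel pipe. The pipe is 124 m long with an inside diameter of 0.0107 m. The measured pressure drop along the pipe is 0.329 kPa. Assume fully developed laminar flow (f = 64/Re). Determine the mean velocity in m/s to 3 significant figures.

For laminar flow, f = 64/Re with Re = ρVD/μ, so Darcy-Weisbach reduces to ΔP = 32μLV/D². Solving for V: V = ΔP·D²/(32μL) = 329·(0.0107)²/(32·0.00021·124) = 0.0452 m/s.
Check: Re = ρVD/μ = 634·0.0452·0.0107/0.00021 = 1460 < 2300, so the laminar assumption holds.

V ≈ 0.0452 m/s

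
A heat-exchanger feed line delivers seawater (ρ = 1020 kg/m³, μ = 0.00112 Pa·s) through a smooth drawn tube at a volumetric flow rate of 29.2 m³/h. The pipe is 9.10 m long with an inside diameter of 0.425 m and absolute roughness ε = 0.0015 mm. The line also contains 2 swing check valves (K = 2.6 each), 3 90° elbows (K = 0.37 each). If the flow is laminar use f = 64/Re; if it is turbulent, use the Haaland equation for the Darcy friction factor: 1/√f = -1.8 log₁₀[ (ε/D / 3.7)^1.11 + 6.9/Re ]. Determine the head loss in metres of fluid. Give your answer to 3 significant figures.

h_f ≈ 0.00114 m

Q = 29.2 m³/h = 29.2/3600 = 0.008111 m³/s.
Cross-sectional area A = πD²/4 = π(0.425)²/4 = 0.1419 m²; mean velocity V = Q/A = 0.008111/0.1419 = 0.05718 m/s.
Reynolds number Re = ρVD/μ = 1020 · 0.05718 · 0.425 / 0.00112 = 2.213e+04.
Re > 4000 → turbulent. Relative roughness ε/D = 1.5e-06/0.425 = 3.53e-06. Haaland: 1/√f = -1.8 log₁₀[(3.53e-06/3.7)^1.11 + 6.9/2.213e+04] = -1.8 log₁₀[2.08e-07 + 0.000312] = 6.311, so f = 0.02511.
Total minor-loss coefficient ΣK = 2·2.6 + 3·0.37 = 6.31.
ΔP = [f·L/D + ΣK]·(ρV²/2) = [0.02511·9.1/0.425 + 6.31]·(1020·0.05718²/2) = [0.5377 + 6.31]·1.667 = 11.42 Pa.
Head loss h_f = ΔP/(ρg) = 11.42/(1020·9.81) = 0.00114 m.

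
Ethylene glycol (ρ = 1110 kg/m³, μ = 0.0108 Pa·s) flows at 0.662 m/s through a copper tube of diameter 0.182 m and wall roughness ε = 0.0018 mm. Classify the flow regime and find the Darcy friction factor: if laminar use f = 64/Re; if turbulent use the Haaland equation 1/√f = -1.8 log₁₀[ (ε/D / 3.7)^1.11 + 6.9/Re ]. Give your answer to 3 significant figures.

f ≈ 0.0292

Re = ρVD/μ = 1110·0.662·0.182/0.0108 = 1.238e+04.
Re > 4000 → turbulent. ε/D = 1.8e-06/0.182 = 9.89e-06; Haaland: 1/√f = -1.8 log₁₀[6.52e-07 + 0.000557] = 5.856, so f = 0.02916.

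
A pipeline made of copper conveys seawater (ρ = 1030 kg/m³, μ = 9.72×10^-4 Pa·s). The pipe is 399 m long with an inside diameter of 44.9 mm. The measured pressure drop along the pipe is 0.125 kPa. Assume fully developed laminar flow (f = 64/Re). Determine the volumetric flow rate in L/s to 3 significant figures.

For laminar flow, f = 64/Re with Re = ρVD/μ, so Darcy-Weisbach reduces to ΔP = 32μLV/D². Solving for V: V = ΔP·D²/(32μL) = 125·(0.0449)²/(32·0.000972·399) = 0.02031 m/s.
Check: Re = ρVD/μ = 1030·0.02031·0.0449/0.000972 = 966.1 < 2300, so the laminar assumption holds.
Q = V·A = 0.02031·(π/4·0.0449²) = 3.215e-05 m³/s = 0.0322 L/s.

Q ≈ 0.0322 L/s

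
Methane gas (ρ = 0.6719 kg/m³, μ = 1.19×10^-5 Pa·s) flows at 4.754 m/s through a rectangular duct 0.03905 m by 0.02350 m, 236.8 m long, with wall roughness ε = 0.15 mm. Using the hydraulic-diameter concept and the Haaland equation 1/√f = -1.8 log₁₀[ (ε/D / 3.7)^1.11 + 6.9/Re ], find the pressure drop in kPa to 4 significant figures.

Hydraulic diameter D_h = 4A/P = 4·(0.03905·0.0235)/(2·(0.03905+0.0235)) = 0.003671/0.1251 = 0.02934 m.
Re = ρVD_h/μ = 0.6719·4.754·0.02934/1.19e-05 = 7876.
ε/D_h = 0.00015/0.02934 = 0.00511; Haaland gives 1/√f = -1.8 log₁₀[0.00067+0.000876] = 5.06, so f = 0.03906.
ΔP = f(L/D_h)(ρV²/2) = 0.03906·236.8/0.02934·7.593 = 2394 Pa.
ΔP = 2.394 kPa.

ΔP ≈ 2.394 kPa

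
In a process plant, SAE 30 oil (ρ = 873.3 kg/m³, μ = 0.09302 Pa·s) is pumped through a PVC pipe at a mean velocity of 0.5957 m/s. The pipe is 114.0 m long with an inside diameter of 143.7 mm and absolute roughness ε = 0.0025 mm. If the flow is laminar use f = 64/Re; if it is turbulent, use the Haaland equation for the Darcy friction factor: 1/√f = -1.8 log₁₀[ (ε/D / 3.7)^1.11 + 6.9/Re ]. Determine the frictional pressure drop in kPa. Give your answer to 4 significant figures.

Reynolds number Re = ρVD/μ = 873.3 · 0.5957 · 0.1437 / 0.093 = 803.7.
Re < 2300 → laminar flow, so f = 64/Re = 64/803.7 = 0.07964 (the turbulent correlation is not needed).
Darcy-Weisbach: ΔP = f(L/D)(ρV²/2) = 0.07964·(114/0.1437)·(873.3·0.5957²/2) = 0.07964·793.3·154.9 = 9789 Pa.
ΔP = 9789 Pa = 9.789 kPa.

ΔP ≈ 9.789 kPa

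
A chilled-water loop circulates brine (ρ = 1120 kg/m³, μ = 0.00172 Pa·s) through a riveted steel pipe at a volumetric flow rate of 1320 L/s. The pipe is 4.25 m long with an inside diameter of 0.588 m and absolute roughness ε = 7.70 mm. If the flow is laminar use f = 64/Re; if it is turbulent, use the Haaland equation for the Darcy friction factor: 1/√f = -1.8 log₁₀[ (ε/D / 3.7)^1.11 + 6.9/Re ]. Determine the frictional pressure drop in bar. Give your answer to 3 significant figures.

Q = 1320 L/s = 1320/1000 = 1.32 m³/s.
Cross-sectional area A = πD²/4 = π(0.588)²/4 = 0.2715 m²; mean velocity V = Q/A = 1.32/0.2715 = 4.861 m/s.
Reynolds number Re = ρVD/μ = 1120 · 4.861 · 0.588 / 0.00172 = 1.861e+06.
Re > 4000 → turbulent. Relative roughness ε/D = 0.0077/0.588 = 0.0131. Haaland: 1/√f = -1.8 log₁₀[(0.0131/3.7)^1.11 + 6.9/1.861e+06] = -1.8 log₁₀[0.0019 + 3.71e-06] = 4.896, so f = 0.04172.
Darcy-Weisbach: ΔP = f(L/D)(ρV²/2) = 0.04172·(4.25/0.588)·(1120·4.861²/2) = 0.04172·7.228·1.323e+04 = 3990 Pa.
ΔP = 3990 Pa = 0.0399 bar.

ΔP ≈ 0.0399 bar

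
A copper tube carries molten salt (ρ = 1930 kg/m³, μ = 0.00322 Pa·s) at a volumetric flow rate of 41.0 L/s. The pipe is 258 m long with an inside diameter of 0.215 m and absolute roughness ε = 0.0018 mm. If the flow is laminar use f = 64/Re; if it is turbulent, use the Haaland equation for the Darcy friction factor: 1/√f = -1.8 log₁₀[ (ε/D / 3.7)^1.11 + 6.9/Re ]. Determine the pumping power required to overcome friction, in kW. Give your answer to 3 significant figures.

Q = 41.0 L/s = 41.0/1000 = 0.041 m³/s.
Cross-sectional area A = πD²/4 = π(0.215)²/4 = 0.03631 m²; mean velocity V = Q/A = 0.041/0.03631 = 1.129 m/s.
Reynolds number Re = ρVD/μ = 1930 · 1.129 · 0.215 / 0.00322 = 1.455e+05.
Re > 4000 → turbulent. Relative roughness ε/D = 1.8e-06/0.215 = 8.37e-06. Haaland: 1/√f = -1.8 log₁₀[(8.37e-06/3.7)^1.11 + 6.9/1.455e+05] = -1.8 log₁₀[5.42e-07 + 4.74e-05] = 7.775, so f = 0.01654.
Darcy-Weisbach: ΔP = f(L/D)(ρV²/2) = 0.01654·(258/0.215)·(1930·1.129²/2) = 0.01654·1200·1231 = 2.443e+04 Pa.
Pumping power P = QΔP = 0.041·2.443e+04 = 1002 W = 1.00 kW.

P ≈ 1.00 kW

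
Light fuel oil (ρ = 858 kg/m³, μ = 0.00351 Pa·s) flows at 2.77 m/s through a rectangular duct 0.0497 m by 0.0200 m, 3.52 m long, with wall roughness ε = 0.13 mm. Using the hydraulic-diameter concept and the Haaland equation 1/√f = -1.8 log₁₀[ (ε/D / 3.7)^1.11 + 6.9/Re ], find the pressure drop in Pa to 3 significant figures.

ΔP ≈ 13700 Pa

Hydraulic diameter D_h = 4A/P = 4·(0.0497·0.02)/(2·(0.0497+0.02)) = 0.003976/0.1394 = 0.02852 m.
Re = ρVD_h/μ = 858·2.77·0.02852/0.00351 = 1.931e+04.
ε/D_h = 0.00013/0.02852 = 0.00456; Haaland gives 1/√f = -1.8 log₁₀[0.00059+0.000357] = 5.443, so f = 0.03376.
ΔP = f(L/D_h)(ρV²/2) = 0.03376·3.52/0.02852·3292 = 1.371e+04 Pa.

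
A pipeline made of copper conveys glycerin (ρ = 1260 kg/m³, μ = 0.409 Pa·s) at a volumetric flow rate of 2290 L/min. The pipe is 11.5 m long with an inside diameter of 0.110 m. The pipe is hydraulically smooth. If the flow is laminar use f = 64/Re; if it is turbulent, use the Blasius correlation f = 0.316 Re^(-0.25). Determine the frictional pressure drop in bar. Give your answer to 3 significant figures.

ΔP ≈ 0.500 bar

Q = 2290 L/min = 2290/60000 = 0.03817 m³/s.
Cross-sectional area A = πD²/4 = π(0.11)²/4 = 0.009503 m²; mean velocity V = Q/A = 0.03817/0.009503 = 4.016 m/s.
Reynolds number Re = ρVD/μ = 1260 · 4.016 · 0.11 / 0.409 = 1361.
Re < 2300 → laminar flow, so f = 64/Re = 64/1361 = 0.04703 (the turbulent correlation is not needed).
Darcy-Weisbach: ΔP = f(L/D)(ρV²/2) = 0.04703·(11.5/0.11)·(1260·4.016²/2) = 0.04703·104.5·1.016e+04 = 4.996e+04 Pa.
ΔP = 4.996e+04 Pa = 0.500 bar.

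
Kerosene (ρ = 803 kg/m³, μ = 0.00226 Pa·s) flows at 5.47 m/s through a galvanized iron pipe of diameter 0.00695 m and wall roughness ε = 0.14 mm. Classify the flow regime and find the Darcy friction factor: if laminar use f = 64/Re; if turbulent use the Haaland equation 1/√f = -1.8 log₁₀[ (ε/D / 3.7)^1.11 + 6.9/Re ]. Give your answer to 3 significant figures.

f ≈ 0.0516

Re = ρVD/μ = 803·5.47·0.00695/0.00226 = 1.351e+04.
Re > 4000 → turbulent. ε/D = 0.00014/0.00695 = 0.0201; Haaland: 1/√f = -1.8 log₁₀[0.00307 + 0.000511] = 4.403, so f = 0.05158.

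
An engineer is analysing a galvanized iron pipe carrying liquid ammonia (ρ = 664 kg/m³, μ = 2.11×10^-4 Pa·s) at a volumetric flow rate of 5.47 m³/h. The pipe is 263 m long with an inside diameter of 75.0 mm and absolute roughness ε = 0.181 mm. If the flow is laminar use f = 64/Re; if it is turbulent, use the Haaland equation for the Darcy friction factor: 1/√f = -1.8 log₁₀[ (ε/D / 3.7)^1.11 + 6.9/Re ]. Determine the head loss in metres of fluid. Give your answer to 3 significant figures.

Q = 5.47 m³/h = 5.47/3600 = 0.001519 m³/s.
Cross-sectional area A = πD²/4 = π(0.075)²/4 = 0.004418 m²; mean velocity V = Q/A = 0.001519/0.004418 = 0.3439 m/s.
Reynolds number Re = ρVD/μ = 664 · 0.3439 · 0.075 / 0.000211 = 8.117e+04.
Re > 4000 → turbulent. Relative roughness ε/D = 0.000181/0.075 = 0.00241. Haaland: 1/√f = -1.8 log₁₀[(0.00241/3.7)^1.11 + 6.9/8.117e+04] = -1.8 log₁₀[0.000291 + 8.5e-05] = 6.165, so f = 0.02631.
Darcy-Weisbach: ΔP = f(L/D)(ρV²/2) = 0.02631·(263/0.075)·(664·0.3439²/2) = 0.02631·3507·39.27 = 3624 Pa.
Head loss h_f = ΔP/(ρg) = 3624/(664·9.81) = 0.556 m.

h_f ≈ 0.556 m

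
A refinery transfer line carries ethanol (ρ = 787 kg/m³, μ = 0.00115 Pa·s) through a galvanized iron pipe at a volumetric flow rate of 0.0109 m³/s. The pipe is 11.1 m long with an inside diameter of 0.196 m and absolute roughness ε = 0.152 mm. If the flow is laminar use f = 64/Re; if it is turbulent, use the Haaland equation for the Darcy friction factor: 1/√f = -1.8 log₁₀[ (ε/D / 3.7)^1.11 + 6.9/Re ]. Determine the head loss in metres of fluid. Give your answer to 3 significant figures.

h_f ≈ 0.00874 m

Cross-sectional area A = πD²/4 = π(0.196)²/4 = 0.03017 m²; mean velocity V = Q/A = 0.0109/0.03017 = 0.3613 m/s.
Reynolds number Re = ρVD/μ = 787 · 0.3613 · 0.196 / 0.00115 = 4.846e+04.
Re > 4000 → turbulent. Relative roughness ε/D = 0.000152/0.196 = 0.000776. Haaland: 1/√f = -1.8 log₁₀[(0.000776/3.7)^1.11 + 6.9/4.846e+04] = -1.8 log₁₀[8.26e-05 + 0.000142] = 6.566, so f = 0.02319.
Darcy-Weisbach: ΔP = f(L/D)(ρV²/2) = 0.02319·(11.1/0.196)·(787·0.3613²/2) = 0.02319·56.63·51.36 = 67.46 Pa.
Head loss h_f = ΔP/(ρg) = 67.46/(787·9.81) = 0.00874 m.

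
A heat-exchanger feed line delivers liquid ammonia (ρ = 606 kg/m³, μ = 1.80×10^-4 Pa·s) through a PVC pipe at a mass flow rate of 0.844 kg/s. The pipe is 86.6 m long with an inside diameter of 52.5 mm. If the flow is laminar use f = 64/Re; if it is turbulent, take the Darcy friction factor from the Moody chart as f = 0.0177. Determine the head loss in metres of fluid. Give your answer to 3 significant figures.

A = πD²/4 = π(0.0525)²/4 = 0.002165 m²; mean velocity V = ṁ/(ρA) = 0.844/(606 · 0.002165) = 0.6434 m/s.
Reynolds number Re = ρVD/μ = 606 · 0.6434 · 0.0525 / 0.00018 = 1.137e+05.
Re > 4000 → turbulent; use the Moody-chart value f = 0.0177.
Darcy-Weisbach: ΔP = f(L/D)(ρV²/2) = 0.0177·(86.6/0.0525)·(606·0.6434²/2) = 0.0177·1650·125.4 = 3662 Pa.
Head loss h_f = ΔP/(ρg) = 3662/(606·9.81) = 0.616 m.

h_f ≈ 0.616 m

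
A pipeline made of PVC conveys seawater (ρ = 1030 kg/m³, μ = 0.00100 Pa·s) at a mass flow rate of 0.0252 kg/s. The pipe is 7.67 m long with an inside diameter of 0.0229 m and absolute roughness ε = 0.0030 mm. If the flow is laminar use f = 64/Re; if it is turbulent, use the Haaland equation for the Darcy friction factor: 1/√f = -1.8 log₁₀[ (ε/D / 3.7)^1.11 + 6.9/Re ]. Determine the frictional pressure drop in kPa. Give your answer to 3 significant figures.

ΔP ≈ 0.0278 kPa

A = πD²/4 = π(0.0229)²/4 = 0.0004119 m²; mean velocity V = ṁ/(ρA) = 0.0252/(1030 · 0.0004119) = 0.0594 m/s.
Reynolds number Re = ρVD/μ = 1030 · 0.0594 · 0.0229 / 0.001 = 1401.
Re < 2300 → laminar flow, so f = 64/Re = 64/1401 = 0.04568 (the turbulent correlation is not needed).
Darcy-Weisbach: ΔP = f(L/D)(ρV²/2) = 0.04568·(7.67/0.0229)·(1030·0.0594²/2) = 0.04568·334.9·1.817 = 27.8 Pa.
ΔP = 27.8 Pa = 0.0278 kPa.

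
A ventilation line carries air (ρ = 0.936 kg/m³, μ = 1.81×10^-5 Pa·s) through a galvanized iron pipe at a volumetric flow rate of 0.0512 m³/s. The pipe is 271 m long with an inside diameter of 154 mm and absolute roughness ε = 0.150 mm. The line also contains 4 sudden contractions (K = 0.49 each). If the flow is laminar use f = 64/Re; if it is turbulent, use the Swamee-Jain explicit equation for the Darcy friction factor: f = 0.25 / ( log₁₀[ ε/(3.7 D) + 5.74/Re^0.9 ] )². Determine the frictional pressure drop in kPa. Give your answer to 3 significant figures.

Cross-sectional area A = πD²/4 = π(0.154)²/4 = 0.01863 m²; mean velocity V = Q/A = 0.0512/0.01863 = 2.749 m/s.
Reynolds number Re = ρVD/μ = 0.936 · 2.749 · 0.154 / 1.81e-05 = 2.189e+04.
Re > 4000 → turbulent. Relative roughness ε/D = 0.00015/0.154 = 0.000974. Swamee-Jain: f = 0.25/(log₁₀[0.000974/3.7 + 5.74/2.189e+04^0.9])² = 0.25/(log₁₀[0.000263 + 0.000712])² = 0.25/(-3.011)² = 0.02758.
Total minor-loss coefficient ΣK = 4·0.49 = 1.96.
ΔP = [f·L/D + ΣK]·(ρV²/2) = [0.02758·271/0.154 + 1.96]·(0.936·2.749²/2) = [48.53 + 1.96]·3.536 = 178.5 Pa.
ΔP = 178.5 Pa = 0.179 kPa.

ΔP ≈ 0.179 kPa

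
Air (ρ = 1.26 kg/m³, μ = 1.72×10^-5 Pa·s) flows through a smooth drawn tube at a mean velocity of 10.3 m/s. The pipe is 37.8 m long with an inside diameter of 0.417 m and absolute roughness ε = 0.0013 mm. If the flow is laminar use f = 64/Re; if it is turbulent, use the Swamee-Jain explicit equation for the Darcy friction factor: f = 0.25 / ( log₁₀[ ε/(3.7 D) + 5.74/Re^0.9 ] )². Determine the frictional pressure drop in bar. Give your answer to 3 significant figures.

ΔP ≈ 8.65×10^-4 bar

Reynolds number Re = ρVD/μ = 1.26 · 10.3 · 0.417 / 1.72e-05 = 3.146e+05.
Re > 4000 → turbulent. Relative roughness ε/D = 1.3e-06/0.417 = 3.12e-06. Swamee-Jain: f = 0.25/(log₁₀[3.12e-06/3.7 + 5.74/3.146e+05^0.9])² = 0.25/(log₁₀[8.43e-07 + 6.47e-05])² = 0.25/(-4.184)² = 0.01428.
Darcy-Weisbach: ΔP = f(L/D)(ρV²/2) = 0.01428·(37.8/0.417)·(1.26·10.3²/2) = 0.01428·90.65·66.84 = 86.54 Pa.
ΔP = 86.54 Pa = 8.65×10^-4 bar.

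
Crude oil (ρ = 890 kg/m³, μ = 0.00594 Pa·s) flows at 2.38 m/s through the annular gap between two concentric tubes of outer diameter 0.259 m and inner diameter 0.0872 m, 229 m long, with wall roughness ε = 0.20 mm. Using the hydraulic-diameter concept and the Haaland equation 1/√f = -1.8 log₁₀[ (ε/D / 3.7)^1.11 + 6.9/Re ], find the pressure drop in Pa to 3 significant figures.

Hydraulic diameter D_h = 4A/P = D_o - D_i = 0.259 - 0.0872 = 0.1718 m.
Re = ρVD_h/μ = 890·2.38·0.1718/0.00594 = 6.126e+04.
ε/D_h = 0.0002/0.1718 = 0.00116; Haaland gives 1/√f = -1.8 log₁₀[0.00013+0.000113] = 6.508, so f = 0.02361.
ΔP = f(L/D_h)(ρV²/2) = 0.02361·229/0.1718·2521 = 7.932e+04 Pa.

ΔP ≈ 79300 Pa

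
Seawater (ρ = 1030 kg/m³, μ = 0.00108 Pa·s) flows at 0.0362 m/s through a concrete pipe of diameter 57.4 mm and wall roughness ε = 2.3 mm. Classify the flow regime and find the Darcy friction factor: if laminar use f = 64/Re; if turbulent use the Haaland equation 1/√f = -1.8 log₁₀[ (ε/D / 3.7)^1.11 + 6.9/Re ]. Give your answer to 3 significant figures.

f ≈ 0.0323

Re = ρVD/μ = 1030·0.0362·0.0574/0.00108 = 1982.
Re < 2300 → laminar, so f = 64/Re = 0.0323 (roughness is irrelevant in laminar flow).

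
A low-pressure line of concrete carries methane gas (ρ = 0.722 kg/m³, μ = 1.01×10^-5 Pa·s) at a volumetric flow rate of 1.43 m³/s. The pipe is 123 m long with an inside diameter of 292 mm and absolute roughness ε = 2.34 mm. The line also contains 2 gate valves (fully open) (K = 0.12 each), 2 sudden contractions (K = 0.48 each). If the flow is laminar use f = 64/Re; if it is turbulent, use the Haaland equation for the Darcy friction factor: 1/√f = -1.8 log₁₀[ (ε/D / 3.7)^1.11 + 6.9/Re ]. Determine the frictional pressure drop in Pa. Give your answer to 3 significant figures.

ΔP ≈ 2650 Pa

Cross-sectional area A = πD²/4 = π(0.292)²/4 = 0.06697 m²; mean velocity V = Q/A = 1.43/0.06697 = 21.35 m/s.
Reynolds number Re = ρVD/μ = 0.722 · 21.35 · 0.292 / 1.01e-05 = 4.457e+05.
Re > 4000 → turbulent. Relative roughness ε/D = 0.00234/0.292 = 0.00801. Haaland: 1/√f = -1.8 log₁₀[(0.00801/3.7)^1.11 + 6.9/4.457e+05] = -1.8 log₁₀[0.0011 + 1.55e-05] = 5.313, so f = 0.03543.
Total minor-loss coefficient ΣK = 2·0.12 + 2·0.48 = 1.2.
ΔP = [f·L/D + ΣK]·(ρV²/2) = [0.03543·123/0.292 + 1.2]·(0.722·21.35²/2) = [14.93 + 1.2]·164.6 = 2654 Pa.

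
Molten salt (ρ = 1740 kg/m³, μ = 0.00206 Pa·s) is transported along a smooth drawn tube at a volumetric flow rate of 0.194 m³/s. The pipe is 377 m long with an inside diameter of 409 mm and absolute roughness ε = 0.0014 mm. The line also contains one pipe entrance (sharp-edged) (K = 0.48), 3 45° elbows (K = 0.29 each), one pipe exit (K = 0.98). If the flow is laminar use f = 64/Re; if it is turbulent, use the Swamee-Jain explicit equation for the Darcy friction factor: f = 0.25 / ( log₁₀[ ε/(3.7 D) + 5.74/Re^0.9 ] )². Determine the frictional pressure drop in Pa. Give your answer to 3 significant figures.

Cross-sectional area A = πD²/4 = π(0.409)²/4 = 0.1314 m²; mean velocity V = Q/A = 0.194/0.1314 = 1.477 m/s.
Reynolds number Re = ρVD/μ = 1740 · 1.477 · 0.409 / 0.00206 = 5.101e+05.
Re > 4000 → turbulent. Relative roughness ε/D = 1.4e-06/0.409 = 3.42e-06. Swamee-Jain: f = 0.25/(log₁₀[3.42e-06/3.7 + 5.74/5.101e+05^0.9])² = 0.25/(log₁₀[9.25e-07 + 4.19e-05])² = 0.25/(-4.369)² = 0.0131.
Total minor-loss coefficient ΣK = 1·0.48 + 3·0.29 + 1·0.98 = 2.33.
ΔP = [f·L/D + ΣK]·(ρV²/2) = [0.0131·377/0.409 + 2.33]·(1740·1.477²/2) = [12.08 + 2.33]·1897 = 2.733e+04 Pa.

ΔP ≈ 27300 Pa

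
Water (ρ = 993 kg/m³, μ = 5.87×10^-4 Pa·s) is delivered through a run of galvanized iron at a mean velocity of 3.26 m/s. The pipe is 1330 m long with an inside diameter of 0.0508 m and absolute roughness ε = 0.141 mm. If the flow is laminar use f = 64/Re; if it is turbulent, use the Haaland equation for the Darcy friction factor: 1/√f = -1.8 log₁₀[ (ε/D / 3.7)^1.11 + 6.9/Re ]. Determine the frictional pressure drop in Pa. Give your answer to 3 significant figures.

ΔP ≈ 3.61×10^6 Pa

Reynolds number Re = ρVD/μ = 993 · 3.26 · 0.0508 / 0.000587 = 2.802e+05.
Re > 4000 → turbulent. Relative roughness ε/D = 0.000141/0.0508 = 0.00278. Haaland: 1/√f = -1.8 log₁₀[(0.00278/3.7)^1.11 + 6.9/2.802e+05] = -1.8 log₁₀[0.00034 + 2.46e-05] = 6.189, so f = 0.02611.
Darcy-Weisbach: ΔP = f(L/D)(ρV²/2) = 0.02611·(1330/0.0508)·(993·3.26²/2) = 0.02611·2.618e+04·5277 = 3.607e+06 Pa.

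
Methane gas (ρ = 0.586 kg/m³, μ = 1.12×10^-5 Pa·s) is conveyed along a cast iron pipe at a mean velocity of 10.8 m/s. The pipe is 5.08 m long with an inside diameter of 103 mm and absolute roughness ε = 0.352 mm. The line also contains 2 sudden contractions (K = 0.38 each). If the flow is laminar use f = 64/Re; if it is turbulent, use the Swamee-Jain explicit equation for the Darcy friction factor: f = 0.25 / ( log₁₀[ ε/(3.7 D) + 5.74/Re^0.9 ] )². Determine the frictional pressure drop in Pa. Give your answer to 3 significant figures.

Reynolds number Re = ρVD/μ = 0.586 · 10.8 · 0.103 / 1.12e-05 = 5.82e+04.
Re > 4000 → turbulent. Relative roughness ε/D = 0.000352/0.103 = 0.00342. Swamee-Jain: f = 0.25/(log₁₀[0.00342/3.7 + 5.74/5.82e+04^0.9])² = 0.25/(log₁₀[0.000924 + 0.000295])² = 0.25/(-2.914)² = 0.02944.
Total minor-loss coefficient ΣK = 2·0.38 = 0.76.
ΔP = [f·L/D + ΣK]·(ρV²/2) = [0.02944·5.08/0.103 + 0.76]·(0.586·10.8²/2) = [1.452 + 0.76]·34.18 = 75.6 Pa.

ΔP ≈ 75.6 Pa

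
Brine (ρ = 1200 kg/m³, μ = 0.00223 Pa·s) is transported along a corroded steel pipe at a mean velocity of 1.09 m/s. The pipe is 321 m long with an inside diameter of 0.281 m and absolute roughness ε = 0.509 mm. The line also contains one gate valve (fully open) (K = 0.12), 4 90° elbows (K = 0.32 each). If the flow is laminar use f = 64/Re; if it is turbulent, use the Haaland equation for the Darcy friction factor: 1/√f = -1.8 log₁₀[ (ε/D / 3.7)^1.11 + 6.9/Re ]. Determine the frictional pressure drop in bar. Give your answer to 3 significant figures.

Reynolds number Re = ρVD/μ = 1200 · 1.09 · 0.281 / 0.00223 = 1.648e+05.
Re > 4000 → turbulent. Relative roughness ε/D = 0.000509/0.281 = 0.00181. Haaland: 1/√f = -1.8 log₁₀[(0.00181/3.7)^1.11 + 6.9/1.648e+05] = -1.8 log₁₀[0.000212 + 4.19e-05] = 6.473, so f = 0.02387.
Total minor-loss coefficient ΣK = 1·0.12 + 4·0.32 = 1.4.
ΔP = [f·L/D + ΣK]·(ρV²/2) = [0.02387·321/0.281 + 1.4]·(1200·1.09²/2) = [27.27 + 1.4]·712.9 = 2.044e+04 Pa.
ΔP = 2.044e+04 Pa = 0.204 bar.

ΔP ≈ 0.204 bar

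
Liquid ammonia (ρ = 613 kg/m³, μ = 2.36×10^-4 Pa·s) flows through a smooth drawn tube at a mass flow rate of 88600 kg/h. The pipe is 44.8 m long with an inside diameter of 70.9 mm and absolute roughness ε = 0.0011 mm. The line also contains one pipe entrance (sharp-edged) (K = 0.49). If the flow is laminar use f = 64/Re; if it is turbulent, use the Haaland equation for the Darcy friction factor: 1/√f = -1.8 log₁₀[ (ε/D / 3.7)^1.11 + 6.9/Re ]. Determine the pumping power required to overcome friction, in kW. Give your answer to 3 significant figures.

ṁ = 88600 kg/h = 88600/3600 = 24.61 kg/s.
A = πD²/4 = π(0.0709)²/4 = 0.003948 m²; mean velocity V = ṁ/(ρA) = 24.61/(613 · 0.003948) = 10.17 m/s.
Reynolds number Re = ρVD/μ = 613 · 10.17 · 0.0709 / 0.000236 = 1.873e+06.
Re > 4000 → turbulent. Relative roughness ε/D = 1.1e-06/0.0709 = 1.55e-05. Haaland: 1/√f = -1.8 log₁₀[(1.55e-05/3.7)^1.11 + 6.9/1.873e+06] = -1.8 log₁₀[1.07e-06 + 3.68e-06] = 9.581, so f = 0.01089.
Total minor-loss coefficient ΣK = 1·0.49 = 0.49.
ΔP = [f·L/D + ΣK]·(ρV²/2) = [0.01089·44.8/0.0709 + 0.49]·(613·10.17²/2) = [6.884 + 0.49]·3.17e+04 = 2.337e+05 Pa.
Q = ṁ/ρ = 24.61/613 = 0.04015 m³/s.
Pumping power P = QΔP = 0.04015·2.337e+05 = 9384 W = 9.38 kW.

P ≈ 9.38 kW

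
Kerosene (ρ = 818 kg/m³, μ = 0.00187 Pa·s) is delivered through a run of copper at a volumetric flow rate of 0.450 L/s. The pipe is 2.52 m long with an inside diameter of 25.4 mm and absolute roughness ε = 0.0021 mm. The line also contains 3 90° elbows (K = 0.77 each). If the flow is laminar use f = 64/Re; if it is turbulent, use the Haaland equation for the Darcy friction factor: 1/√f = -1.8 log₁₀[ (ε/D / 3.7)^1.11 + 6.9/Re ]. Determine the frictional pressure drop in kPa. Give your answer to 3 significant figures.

Q = 0.450 L/s = 0.450/1000 = 0.00045 m³/s.
Cross-sectional area A = πD²/4 = π(0.0254)²/4 = 0.0005067 m²; mean velocity V = Q/A = 0.00045/0.0005067 = 0.8881 m/s.
Reynolds number Re = ρVD/μ = 818 · 0.8881 · 0.0254 / 0.00187 = 9867.
Re > 4000 → turbulent. Relative roughness ε/D = 2.1e-06/0.0254 = 8.27e-05. Haaland: 1/√f = -1.8 log₁₀[(8.27e-05/3.7)^1.11 + 6.9/9867] = -1.8 log₁₀[6.88e-06 + 0.000699] = 5.672, so f = 0.03108.
Total minor-loss coefficient ΣK = 3·0.77 = 2.31.
ΔP = [f·L/D + ΣK]·(ρV²/2) = [0.03108·2.52/0.0254 + 2.31]·(818·0.8881²/2) = [3.084 + 2.31]·322.6 = 1740 Pa.
ΔP = 1740 Pa = 1.74 kPa.

ΔP ≈ 1.74 kPa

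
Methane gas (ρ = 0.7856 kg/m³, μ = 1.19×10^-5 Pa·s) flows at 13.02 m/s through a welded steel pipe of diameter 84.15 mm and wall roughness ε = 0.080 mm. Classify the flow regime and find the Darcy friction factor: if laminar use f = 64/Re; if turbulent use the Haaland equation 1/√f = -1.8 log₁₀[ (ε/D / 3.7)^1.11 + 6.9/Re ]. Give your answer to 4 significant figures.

Re = ρVD/μ = 0.7856·13.02·0.08415/1.19e-05 = 7.233e+04.
Re > 4000 → turbulent. ε/D = 8e-05/0.08415 = 0.000951; Haaland: 1/√f = -1.8 log₁₀[0.000103 + 9.54e-05] = 6.662, so f = 0.02253.

f ≈ 0.02253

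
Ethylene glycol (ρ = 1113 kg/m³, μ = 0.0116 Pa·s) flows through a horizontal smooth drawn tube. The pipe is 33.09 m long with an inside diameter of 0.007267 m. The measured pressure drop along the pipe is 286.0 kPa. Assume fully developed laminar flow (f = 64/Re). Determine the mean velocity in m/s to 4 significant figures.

For laminar flow, f = 64/Re with Re = ρVD/μ, so Darcy-Weisbach reduces to ΔP = 32μLV/D². Solving for V: V = ΔP·D²/(32μL) = 2.86e+05·(0.007267)²/(32·0.0116·33.09) = 1.23 m/s.
Check: Re = ρVD/μ = 1113·1.23·0.007267/0.0116 = 857.4 < 2300, so the laminar assumption holds.

V ≈ 1.230 m/s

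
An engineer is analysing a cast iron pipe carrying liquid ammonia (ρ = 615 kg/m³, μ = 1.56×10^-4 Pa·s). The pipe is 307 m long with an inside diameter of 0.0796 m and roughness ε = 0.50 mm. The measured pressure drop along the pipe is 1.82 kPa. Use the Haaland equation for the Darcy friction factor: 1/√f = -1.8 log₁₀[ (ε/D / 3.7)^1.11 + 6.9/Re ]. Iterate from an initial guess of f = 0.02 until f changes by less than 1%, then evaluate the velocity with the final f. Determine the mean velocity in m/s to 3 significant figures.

V ≈ 0.213 m/s

Rearranging Darcy-Weisbach: V = √(2·ΔP·D/(f·L·ρ)). With ε/D = 0.0005/0.0796 = 0.00628, iterate starting from f = 0.02:
  f = 0.02 → V = √(2·1820·0.0796/(0.02·307·615)) = 0.277 m/s; Re = ρVD/μ = 8.693e+04; f → 0.03349
  f = 0.03349 → V = 0.2141 m/s; Re = 6.717e+04; f → 0.03373
Converged (Δf/f < 1%). With the final f = 0.03373: V = √(2·1820·0.0796/(0.03373·307·615)) = 0.2133 m/s.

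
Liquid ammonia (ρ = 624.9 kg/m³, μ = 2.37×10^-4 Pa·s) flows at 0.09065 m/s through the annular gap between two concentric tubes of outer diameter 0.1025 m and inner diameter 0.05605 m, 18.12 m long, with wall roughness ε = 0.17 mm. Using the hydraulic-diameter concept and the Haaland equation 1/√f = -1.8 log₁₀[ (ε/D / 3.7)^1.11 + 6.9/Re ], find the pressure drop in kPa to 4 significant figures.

ΔP ≈ 0.03516 kPa

Hydraulic diameter D_h = 4A/P = D_o - D_i = 0.1025 - 0.05605 = 0.04645 m.
Re = ρVD_h/μ = 624.9·0.09065·0.04645/0.000237 = 1.11e+04.
ε/D_h = 0.00017/0.04645 = 0.00366; Haaland gives 1/√f = -1.8 log₁₀[0.000462+0.000621] = 5.337, so f = 0.0351.
ΔP = f(L/D_h)(ρV²/2) = 0.0351·18.12/0.04645·2.568 = 35.16 Pa.
ΔP = 0.03516 kPa.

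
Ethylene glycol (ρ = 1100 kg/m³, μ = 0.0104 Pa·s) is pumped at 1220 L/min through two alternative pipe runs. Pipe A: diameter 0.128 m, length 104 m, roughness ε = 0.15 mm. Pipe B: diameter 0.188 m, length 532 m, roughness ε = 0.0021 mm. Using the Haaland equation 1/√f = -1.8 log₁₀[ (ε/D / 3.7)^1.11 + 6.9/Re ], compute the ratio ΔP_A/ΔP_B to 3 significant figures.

ΔP_A/ΔP_B ≈ 1.32

Pipe A: V = Q/A = 0.02033/0.01287 = 1.58 m/s; Re = 2.139e+04; ε/D = 0.00117; Haaland → f = 0.0276; ΔP_A = f(L/D)(ρV²/2) = 3.08e+04 Pa.
Pipe B: V = Q/A = 0.02033/0.02776 = 0.7325 m/s; Re = 1.457e+04; ε/D = 1.12e-05; Haaland → f = 0.02794; ΔP_B = f(L/D)(ρV²/2) = 2.333e+04 Pa.
ΔP_A/ΔP_B = 3.08e+04/2.333e+04 = 1.32.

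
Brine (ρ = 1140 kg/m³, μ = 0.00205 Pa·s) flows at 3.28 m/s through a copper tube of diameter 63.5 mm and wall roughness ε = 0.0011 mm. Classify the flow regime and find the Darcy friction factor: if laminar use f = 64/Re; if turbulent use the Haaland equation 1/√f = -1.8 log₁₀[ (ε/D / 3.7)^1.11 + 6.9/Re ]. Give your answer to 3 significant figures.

Re = ρVD/μ = 1140·3.28·0.0635/0.00205 = 1.158e+05.
Re > 4000 → turbulent. ε/D = 1.1e-06/0.0635 = 1.73e-05; Haaland: 1/√f = -1.8 log₁₀[1.21e-06 + 5.96e-05] = 7.589, so f = 0.01736.

f ≈ 0.0174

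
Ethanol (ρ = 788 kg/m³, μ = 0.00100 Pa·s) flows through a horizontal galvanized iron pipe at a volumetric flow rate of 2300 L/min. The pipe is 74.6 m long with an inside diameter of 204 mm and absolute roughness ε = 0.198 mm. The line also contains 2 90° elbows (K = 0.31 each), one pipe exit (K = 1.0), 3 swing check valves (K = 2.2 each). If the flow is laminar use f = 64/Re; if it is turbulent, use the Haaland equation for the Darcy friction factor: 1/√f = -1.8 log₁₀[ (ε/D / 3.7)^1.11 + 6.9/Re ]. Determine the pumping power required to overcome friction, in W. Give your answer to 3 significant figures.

P ≈ 329 W

Q = 2300 L/min = 2300/60000 = 0.03833 m³/s.
Cross-sectional area A = πD²/4 = π(0.204)²/4 = 0.03269 m²; mean velocity V = Q/A = 0.03833/0.03269 = 1.173 m/s.
Reynolds number Re = ρVD/μ = 788 · 1.173 · 0.204 / 0.001 = 1.885e+05.
Re > 4000 → turbulent. Relative roughness ε/D = 0.000198/0.204 = 0.000971. Haaland: 1/√f = -1.8 log₁₀[(0.000971/3.7)^1.11 + 6.9/1.885e+05] = -1.8 log₁₀[0.000106 + 3.66e-05] = 6.923, so f = 0.02086.
Total minor-loss coefficient ΣK = 2·0.31 + 1·1 + 3·2.2 = 8.22.
ΔP = [f·L/D + ΣK]·(ρV²/2) = [0.02086·74.6/0.204 + 8.22]·(788·1.173²/2) = [7.63 + 8.22]·541.9 = 8590 Pa.
Pumping power P = QΔP = 0.03833·8590 = 329.3 W = 329 W.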